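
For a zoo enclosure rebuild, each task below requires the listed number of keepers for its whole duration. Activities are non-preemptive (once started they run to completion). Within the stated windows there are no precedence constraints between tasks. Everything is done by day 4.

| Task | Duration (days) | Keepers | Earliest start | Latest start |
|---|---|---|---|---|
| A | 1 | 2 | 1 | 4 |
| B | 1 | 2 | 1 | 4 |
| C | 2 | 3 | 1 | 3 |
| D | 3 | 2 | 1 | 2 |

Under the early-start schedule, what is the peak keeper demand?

9

Early-start schedule: A@1, B@1, C@1, D@1.
Load per day: day 1: 9, day 2: 5, day 3: 2, day 4: 0.
Peak is 9.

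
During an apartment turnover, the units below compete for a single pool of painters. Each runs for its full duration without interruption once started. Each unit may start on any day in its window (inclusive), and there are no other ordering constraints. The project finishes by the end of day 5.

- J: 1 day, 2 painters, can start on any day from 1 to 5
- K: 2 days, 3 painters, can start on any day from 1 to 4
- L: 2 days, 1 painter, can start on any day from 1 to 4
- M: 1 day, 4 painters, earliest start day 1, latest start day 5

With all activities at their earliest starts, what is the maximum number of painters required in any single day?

Early-start schedule: J@1, K@1, L@1, M@1.
Load per day: day 1: 10, day 2: 4, day 3: 0, day 4: 0, day 5: 0.
Peak is 10.

10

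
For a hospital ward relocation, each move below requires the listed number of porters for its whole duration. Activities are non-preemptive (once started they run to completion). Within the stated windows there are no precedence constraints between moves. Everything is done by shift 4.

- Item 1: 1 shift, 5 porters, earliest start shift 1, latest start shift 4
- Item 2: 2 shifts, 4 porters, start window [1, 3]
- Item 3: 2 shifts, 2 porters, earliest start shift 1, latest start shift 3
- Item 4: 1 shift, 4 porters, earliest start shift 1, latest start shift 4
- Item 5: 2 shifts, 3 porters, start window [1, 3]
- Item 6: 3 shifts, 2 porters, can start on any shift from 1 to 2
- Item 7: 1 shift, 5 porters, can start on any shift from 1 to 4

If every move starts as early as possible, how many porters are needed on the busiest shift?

Early-start schedule: Item 1@1, Item 2@1, Item 3@1, Item 4@1, Item 5@1, Item 6@1, Item 7@1.
Load per shift: shift 1: 25, shift 2: 11, shift 3: 2, shift 4: 0.
Peak is 25.

25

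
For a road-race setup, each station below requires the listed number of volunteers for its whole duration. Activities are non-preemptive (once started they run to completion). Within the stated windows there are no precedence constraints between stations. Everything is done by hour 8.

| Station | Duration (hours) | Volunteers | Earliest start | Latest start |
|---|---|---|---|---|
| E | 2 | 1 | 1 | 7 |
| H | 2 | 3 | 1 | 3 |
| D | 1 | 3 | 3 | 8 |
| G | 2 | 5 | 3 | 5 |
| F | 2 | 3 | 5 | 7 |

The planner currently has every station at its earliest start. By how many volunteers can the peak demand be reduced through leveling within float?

Early-start peak: h1:4  h2:4  h3:8  h4:5  h5:3  h6:3  h7:0  h8:0 ⇒ 8.
Leveled (E@1, H@1, D@3, G@4, F@6): h1:4  h2:4  h3:3  h4:5  h5:5  h6:3  h7:3  h8:0 ⇒ 5.
Reduction 8 − 5 = 3.

3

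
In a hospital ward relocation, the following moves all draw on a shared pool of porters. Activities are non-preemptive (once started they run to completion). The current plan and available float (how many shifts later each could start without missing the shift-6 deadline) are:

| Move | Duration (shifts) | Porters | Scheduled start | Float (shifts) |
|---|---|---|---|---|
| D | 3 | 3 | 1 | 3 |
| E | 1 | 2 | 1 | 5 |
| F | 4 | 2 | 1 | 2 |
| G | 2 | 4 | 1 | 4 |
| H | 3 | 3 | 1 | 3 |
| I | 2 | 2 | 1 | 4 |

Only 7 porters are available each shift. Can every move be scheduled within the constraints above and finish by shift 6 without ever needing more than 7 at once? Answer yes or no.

yes

Schedule D@1, E@1, F@1, G@5, H@4, I@2: s1:7  s2:7  s3:7  s4:5  s5:7  s6:7 — peak 7 ≤ 7.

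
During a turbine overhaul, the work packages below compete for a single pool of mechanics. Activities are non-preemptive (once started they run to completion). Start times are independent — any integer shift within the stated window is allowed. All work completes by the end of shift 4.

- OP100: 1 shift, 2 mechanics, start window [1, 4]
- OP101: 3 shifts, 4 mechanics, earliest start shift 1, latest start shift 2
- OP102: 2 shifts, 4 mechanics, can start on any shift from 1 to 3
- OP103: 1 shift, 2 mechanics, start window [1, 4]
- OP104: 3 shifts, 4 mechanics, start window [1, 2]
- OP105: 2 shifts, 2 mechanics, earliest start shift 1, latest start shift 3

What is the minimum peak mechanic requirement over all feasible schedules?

12

Early-start (OP100@1, OP101@1, OP102@1, OP103@1, OP104@1, OP105@1) gives peak 18: s1:18  s2:14  s3:8  s4:0.
Shift OP104→2, OP105→3.
Schedule OP100@1, OP101@1, OP102@1, OP103@1, OP104@2, OP105@3: s1:12  s2:12  s3:10  s4:6 — peak 12.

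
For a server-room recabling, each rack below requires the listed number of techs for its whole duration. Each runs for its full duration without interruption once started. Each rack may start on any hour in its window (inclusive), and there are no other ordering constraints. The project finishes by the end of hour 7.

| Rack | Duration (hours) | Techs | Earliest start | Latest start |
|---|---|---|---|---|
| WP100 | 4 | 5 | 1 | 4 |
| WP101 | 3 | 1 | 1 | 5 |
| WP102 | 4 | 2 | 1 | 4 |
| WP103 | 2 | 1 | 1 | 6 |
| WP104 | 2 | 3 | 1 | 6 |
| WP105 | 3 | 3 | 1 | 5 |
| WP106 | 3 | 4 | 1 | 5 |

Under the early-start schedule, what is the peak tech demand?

19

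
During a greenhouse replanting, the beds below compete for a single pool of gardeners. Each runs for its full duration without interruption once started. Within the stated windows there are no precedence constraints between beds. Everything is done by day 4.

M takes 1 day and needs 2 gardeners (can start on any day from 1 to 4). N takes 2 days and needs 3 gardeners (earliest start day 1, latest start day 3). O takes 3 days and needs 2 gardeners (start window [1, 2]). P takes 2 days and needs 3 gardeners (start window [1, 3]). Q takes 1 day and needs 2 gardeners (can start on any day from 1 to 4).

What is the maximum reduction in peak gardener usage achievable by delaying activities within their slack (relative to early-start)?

Early-start peak: d1:12  d2:8  d3:2  d4:0 ⇒ 12.
Leveled (M@1, N@1, O@1, P@3, Q@2): d1:7  d2:7  d3:5  d4:3 ⇒ 7.
Reduction 12 − 7 = 5.

5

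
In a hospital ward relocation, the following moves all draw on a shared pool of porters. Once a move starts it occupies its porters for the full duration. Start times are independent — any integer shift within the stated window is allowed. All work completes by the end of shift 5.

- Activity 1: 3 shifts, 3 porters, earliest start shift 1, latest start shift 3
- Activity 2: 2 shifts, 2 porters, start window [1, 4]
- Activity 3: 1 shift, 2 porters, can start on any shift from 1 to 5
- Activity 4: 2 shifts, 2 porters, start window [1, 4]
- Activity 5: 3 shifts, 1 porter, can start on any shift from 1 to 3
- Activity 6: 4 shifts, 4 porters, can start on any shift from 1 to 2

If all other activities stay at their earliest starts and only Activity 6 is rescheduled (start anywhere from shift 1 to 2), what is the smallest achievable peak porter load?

Activity 6@1: s1:14  s2:12  s3:8  s4:4  s5:0 → peak 14
Activity 6@2: s1:10  s2:12  s3:8  s4:4  s5:4 → peak 12
Best is Activity 6@2, peak 12.

12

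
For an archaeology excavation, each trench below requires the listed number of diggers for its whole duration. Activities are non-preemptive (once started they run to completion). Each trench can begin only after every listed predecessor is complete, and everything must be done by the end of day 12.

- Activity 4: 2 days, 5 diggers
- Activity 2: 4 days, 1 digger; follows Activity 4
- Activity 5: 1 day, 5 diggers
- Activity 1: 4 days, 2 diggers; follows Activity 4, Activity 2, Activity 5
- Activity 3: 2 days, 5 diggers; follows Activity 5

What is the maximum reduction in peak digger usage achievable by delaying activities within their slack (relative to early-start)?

Early-start peak: d1:10  d2:10  d3:6  d4:1  d5:1  d6:1  d7:2  d8:2  d9:2  d10:2  d11:0  d12:0 ⇒ 10.
Leveled (Activity 4@1, Activity 2@3, Activity 5@3, Activity 1@7, Activity 3@4): d1:5  d2:5  d3:6  d4:6  d5:6  d6:1  d7:2  d8:2  d9:2  d10:2  d11:0  d12:0 ⇒ 6.
Reduction 10 − 6 = 4.

4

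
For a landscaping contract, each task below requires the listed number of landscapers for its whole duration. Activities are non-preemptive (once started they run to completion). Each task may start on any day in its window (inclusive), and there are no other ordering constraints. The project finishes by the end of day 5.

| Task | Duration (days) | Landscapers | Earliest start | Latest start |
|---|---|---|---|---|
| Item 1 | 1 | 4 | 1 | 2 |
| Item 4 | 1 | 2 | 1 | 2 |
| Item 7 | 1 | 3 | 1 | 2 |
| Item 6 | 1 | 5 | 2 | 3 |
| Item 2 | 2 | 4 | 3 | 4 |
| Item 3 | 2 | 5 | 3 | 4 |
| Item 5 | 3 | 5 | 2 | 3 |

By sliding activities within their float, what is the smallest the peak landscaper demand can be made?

14

Schedule Item 1@1, Item 4@1, Item 7@1, Item 6@2, Item 2@3, Item 3@3, Item 5@2: d1:9  d2:10  d3:14  d4:14  d5:0 — peak 14.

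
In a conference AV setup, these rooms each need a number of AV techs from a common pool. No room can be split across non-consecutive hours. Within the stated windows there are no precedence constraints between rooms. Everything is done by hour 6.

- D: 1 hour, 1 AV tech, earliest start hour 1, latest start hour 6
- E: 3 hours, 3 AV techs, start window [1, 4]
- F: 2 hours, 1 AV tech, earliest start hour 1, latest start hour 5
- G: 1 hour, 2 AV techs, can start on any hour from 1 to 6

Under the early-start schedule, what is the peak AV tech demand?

7

Early-start schedule: D@1, E@1, F@1, G@1.
Load per hour: hour 1: 7, hour 2: 4, hour 3: 3, hour 4: 0, hour 5: 0, hour 6: 0.
Peak is 7.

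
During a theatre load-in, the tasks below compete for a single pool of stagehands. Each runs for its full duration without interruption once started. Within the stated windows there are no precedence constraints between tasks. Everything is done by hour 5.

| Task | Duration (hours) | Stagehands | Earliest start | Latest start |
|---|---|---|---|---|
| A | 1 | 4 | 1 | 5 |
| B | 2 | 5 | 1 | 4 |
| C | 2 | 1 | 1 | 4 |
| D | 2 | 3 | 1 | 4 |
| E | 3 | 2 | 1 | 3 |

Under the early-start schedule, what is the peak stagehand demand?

Early-start schedule: A@1, B@1, C@1, D@1, E@1.
Load per hour: hour 1: 15, hour 2: 11, hour 3: 2, hour 4: 0, hour 5: 0.
Peak is 15.

15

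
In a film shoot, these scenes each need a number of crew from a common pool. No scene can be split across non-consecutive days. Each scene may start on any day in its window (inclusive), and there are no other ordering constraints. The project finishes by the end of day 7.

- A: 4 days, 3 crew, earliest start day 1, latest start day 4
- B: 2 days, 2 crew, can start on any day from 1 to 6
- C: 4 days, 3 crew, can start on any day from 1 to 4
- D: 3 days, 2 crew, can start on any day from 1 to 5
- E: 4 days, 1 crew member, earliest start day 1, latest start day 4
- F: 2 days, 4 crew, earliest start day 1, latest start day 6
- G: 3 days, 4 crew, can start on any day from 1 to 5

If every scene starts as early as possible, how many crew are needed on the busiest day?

Early-start schedule: A@1, B@1, C@1, D@1, E@1, F@1, G@1.
Load per day: day 1: 19, day 2: 19, day 3: 13, day 4: 7, day 5: 0, day 6: 0, day 7: 0.
Peak is 19.

19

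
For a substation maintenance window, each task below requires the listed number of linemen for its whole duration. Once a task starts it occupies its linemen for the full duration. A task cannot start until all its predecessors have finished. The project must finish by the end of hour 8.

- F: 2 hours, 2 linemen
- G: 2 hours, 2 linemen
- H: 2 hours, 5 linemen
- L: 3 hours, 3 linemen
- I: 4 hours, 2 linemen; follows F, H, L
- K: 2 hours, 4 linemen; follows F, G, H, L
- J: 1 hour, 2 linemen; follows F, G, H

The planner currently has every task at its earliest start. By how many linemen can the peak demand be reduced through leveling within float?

4

Early-start peak: h1:12  h2:12  h3:5  h4:6  h5:6  h6:2  h7:2  h8:0 ⇒ 12.
Leveled (F@1, G@1, H@3, L@1, I@5, K@5, J@5): h1:7  h2:7  h3:8  h4:5  h5:8  h6:6  h7:2  h8:2 ⇒ 8.
Reduction 12 − 8 = 4.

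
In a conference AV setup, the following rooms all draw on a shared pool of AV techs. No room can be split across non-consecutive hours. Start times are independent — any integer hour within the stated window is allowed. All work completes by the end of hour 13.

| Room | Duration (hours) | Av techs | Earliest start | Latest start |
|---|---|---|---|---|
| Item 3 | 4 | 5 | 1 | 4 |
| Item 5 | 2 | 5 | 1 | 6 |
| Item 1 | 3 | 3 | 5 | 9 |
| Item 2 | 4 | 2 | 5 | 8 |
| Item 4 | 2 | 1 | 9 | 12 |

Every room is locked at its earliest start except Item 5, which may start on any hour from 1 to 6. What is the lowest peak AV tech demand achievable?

10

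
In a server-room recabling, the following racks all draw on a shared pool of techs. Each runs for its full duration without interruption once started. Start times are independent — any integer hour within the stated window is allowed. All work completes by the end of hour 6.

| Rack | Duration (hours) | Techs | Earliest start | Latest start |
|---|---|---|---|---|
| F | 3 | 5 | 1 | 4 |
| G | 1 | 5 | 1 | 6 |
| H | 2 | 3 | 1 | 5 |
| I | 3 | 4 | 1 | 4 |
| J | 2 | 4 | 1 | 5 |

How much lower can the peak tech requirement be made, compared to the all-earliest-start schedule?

Early-start peak: h1:21  h2:16  h3:9  h4:0  h5:0  h6:0 ⇒ 21.
Leveled (F@1, G@4, H@1, I@3, J@5): h1:8  h2:8  h3:9  h4:9  h5:8  h6:4 ⇒ 9.
Reduction 21 − 9 = 12.

12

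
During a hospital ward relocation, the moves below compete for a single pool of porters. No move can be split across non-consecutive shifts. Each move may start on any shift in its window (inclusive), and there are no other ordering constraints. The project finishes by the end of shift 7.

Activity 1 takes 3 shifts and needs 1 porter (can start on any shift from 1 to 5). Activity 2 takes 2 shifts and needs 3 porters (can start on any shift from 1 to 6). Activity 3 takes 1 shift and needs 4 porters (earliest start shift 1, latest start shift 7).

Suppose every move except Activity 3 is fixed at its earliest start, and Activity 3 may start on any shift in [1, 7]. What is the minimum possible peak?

4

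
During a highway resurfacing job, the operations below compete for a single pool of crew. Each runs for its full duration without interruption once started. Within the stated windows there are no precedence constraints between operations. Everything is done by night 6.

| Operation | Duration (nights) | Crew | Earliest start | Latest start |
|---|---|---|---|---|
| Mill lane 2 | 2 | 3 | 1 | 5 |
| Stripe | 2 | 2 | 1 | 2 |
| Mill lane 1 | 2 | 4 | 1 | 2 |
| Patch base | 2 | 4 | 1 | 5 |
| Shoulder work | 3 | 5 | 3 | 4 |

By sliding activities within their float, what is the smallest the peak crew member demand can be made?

9

Early-start (Mill lane 2@1, Stripe@1, Mill lane 1@1, Patch base@1, Shoulder work@3) gives peak 13: n1:13  n2:13  n3:5  n4:5  n5:5  n6:0.
Shift Patch base→3.
Schedule Mill lane 2@1, Stripe@1, Mill lane 1@1, Patch base@3, Shoulder work@3: n1:9  n2:9  n3:9  n4:9  n5:5  n6:0 — peak 9.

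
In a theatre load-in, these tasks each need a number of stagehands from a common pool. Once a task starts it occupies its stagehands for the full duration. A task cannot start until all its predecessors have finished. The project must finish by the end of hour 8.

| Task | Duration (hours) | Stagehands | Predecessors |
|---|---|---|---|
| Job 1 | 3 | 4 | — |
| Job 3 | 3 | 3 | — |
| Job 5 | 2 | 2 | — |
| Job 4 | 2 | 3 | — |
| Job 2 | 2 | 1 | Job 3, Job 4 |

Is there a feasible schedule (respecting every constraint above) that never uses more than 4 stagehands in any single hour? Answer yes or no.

no

Total stagehand-hours = 33; over 8 hours the average is 33/8 > 4, so some hour must exceed 4.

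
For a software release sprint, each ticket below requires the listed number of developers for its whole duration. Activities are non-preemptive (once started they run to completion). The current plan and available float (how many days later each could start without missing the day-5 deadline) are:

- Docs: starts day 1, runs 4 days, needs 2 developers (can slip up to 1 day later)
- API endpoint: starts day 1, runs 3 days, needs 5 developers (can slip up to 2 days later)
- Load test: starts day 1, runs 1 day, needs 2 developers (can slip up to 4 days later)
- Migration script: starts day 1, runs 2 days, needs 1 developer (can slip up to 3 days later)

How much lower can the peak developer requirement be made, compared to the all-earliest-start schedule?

3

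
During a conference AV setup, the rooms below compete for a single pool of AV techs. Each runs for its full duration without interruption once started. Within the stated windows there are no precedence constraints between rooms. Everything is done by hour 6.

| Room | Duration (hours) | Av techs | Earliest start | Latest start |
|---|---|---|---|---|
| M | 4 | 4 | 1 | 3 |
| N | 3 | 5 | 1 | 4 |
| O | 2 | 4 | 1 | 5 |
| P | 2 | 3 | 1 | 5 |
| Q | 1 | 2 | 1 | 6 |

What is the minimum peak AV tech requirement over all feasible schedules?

Early-start (M@1, N@1, O@1, P@1, Q@1) gives peak 18: h1:18  h2:16  h3:9  h4:4  h5:0  h6:0.
Shift O→4, P→5, Q→5.
Schedule M@1, N@1, O@4, P@5, Q@5: h1:9  h2:9  h3:9  h4:8  h5:9  h6:3 — peak 9.

9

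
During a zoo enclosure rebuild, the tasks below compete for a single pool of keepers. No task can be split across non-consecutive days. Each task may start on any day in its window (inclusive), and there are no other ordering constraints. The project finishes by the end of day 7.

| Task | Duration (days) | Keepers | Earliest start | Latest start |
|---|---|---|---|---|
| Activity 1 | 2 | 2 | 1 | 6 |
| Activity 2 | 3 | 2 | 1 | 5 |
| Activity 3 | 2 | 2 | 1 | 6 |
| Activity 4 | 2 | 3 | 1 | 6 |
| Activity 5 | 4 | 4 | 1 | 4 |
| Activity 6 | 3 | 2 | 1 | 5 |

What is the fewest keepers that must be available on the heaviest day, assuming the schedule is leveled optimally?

Early-start (Activity 1@1, Activity 2@1, Activity 3@1, Activity 4@1, Activity 5@1, Activity 6@1) gives peak 15: d1:15  d2:15  d3:8  d4:4  d5:0  d6:0  d7:0.
Shift Activity 4→3, Activity 5→4, Activity 6→5.
Schedule Activity 1@1, Activity 2@1, Activity 3@1, Activity 4@3, Activity 5@4, Activity 6@5: d1:6  d2:6  d3:5  d4:7  d5:6  d6:6  d7:6 — peak 7.

7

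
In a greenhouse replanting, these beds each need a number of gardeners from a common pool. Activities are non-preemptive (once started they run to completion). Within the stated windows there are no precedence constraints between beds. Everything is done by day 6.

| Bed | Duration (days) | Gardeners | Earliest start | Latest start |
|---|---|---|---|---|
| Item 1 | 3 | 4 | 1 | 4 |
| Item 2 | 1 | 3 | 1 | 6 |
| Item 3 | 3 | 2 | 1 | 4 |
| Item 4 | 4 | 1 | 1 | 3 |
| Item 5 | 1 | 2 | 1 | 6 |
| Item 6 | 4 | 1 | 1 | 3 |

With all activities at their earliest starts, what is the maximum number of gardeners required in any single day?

13

Early-start schedule: Item 1@1, Item 2@1, Item 3@1, Item 4@1, Item 5@1, Item 6@1.
Load per day: day 1: 13, day 2: 8, day 3: 8, day 4: 2, day 5: 0, day 6: 0.
Peak is 13.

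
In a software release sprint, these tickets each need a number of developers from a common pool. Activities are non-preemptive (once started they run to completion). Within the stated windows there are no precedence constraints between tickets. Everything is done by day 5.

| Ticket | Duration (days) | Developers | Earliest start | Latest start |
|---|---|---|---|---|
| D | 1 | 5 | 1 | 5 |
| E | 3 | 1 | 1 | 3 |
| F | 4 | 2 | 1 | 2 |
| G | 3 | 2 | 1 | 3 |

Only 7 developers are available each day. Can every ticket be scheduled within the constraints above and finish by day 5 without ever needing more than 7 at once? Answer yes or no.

yes

Schedule D@1, E@2, F@2, G@2: d1:5  d2:5  d3:5  d4:5  d5:2 — peak 5 ≤ 7.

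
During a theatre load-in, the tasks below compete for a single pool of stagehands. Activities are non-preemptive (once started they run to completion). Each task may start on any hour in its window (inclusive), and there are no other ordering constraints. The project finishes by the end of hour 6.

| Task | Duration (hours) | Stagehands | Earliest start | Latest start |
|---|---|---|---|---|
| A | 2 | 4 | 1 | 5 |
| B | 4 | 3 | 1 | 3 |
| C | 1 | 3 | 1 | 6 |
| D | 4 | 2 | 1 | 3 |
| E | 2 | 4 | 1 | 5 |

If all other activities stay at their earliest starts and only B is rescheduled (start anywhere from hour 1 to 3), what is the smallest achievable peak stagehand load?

B@1: h1:16  h2:13  h3:5  h4:5  h5:0  h6:0 → peak 16
B@2: h1:13  h2:13  h3:5  h4:5  h5:3  h6:0 → peak 13
B@3: h1:13  h2:10  h3:5  h4:5  h5:3  h6:3 → peak 13
Best is B@2, peak 13.

13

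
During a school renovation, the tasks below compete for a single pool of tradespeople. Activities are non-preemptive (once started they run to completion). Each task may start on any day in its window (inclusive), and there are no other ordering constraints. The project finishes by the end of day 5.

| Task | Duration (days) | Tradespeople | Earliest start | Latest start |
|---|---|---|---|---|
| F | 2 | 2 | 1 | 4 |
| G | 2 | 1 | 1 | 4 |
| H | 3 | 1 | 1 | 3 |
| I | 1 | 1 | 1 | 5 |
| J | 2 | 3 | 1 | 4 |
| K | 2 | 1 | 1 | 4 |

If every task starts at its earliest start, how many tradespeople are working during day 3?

1

At early start, day 3 has: H.
Demand: 1 = 1.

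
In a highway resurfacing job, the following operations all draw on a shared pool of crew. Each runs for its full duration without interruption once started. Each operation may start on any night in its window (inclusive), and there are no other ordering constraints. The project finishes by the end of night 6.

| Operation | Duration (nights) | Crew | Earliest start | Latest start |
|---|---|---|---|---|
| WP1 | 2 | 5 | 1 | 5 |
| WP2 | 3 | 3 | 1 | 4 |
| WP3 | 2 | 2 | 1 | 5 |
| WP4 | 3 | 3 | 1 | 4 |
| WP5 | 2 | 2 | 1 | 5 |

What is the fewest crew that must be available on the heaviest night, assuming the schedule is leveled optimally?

8

Early-start (WP1@1, WP2@1, WP3@1, WP4@1, WP5@1) gives peak 15: n1:15  n2:15  n3:6  n4:0  n5:0  n6:0.
Shift WP3→3, WP4→3, WP5→4.
Schedule WP1@1, WP2@1, WP3@3, WP4@3, WP5@4: n1:8  n2:8  n3:8  n4:7  n5:5  n6:0 — peak 8.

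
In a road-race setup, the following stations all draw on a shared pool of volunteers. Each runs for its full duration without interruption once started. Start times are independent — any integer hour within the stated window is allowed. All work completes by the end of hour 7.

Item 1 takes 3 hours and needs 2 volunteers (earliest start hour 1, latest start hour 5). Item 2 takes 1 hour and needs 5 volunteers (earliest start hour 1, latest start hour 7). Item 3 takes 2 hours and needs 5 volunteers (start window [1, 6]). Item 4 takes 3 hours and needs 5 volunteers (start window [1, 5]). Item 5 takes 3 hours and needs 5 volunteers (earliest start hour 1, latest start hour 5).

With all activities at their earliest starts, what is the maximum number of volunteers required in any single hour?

22

Early-start schedule: Item 1@1, Item 2@1, Item 3@1, Item 4@1, Item 5@1.
Load per hour: hour 1: 22, hour 2: 17, hour 3: 12, hour 4: 0, hour 5: 0, hour 6: 0, hour 7: 0.
Peak is 22.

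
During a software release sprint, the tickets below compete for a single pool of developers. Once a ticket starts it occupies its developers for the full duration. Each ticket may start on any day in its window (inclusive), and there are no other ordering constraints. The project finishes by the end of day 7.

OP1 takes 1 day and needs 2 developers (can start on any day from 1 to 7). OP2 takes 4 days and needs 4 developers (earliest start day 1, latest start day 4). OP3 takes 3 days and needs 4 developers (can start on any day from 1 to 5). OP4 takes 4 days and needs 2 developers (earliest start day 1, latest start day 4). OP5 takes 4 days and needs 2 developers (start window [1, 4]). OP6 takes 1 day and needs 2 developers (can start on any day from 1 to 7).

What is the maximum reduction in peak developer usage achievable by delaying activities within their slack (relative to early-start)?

Early-start peak: d1:16  d2:12  d3:12  d4:8  d5:0  d6:0  d7:0 ⇒ 16.
Leveled (OP1@1, OP2@1, OP3@5, OP4@1, OP5@2, OP6@5): d1:8  d2:8  d3:8  d4:8  d5:8  d6:4  d7:4 ⇒ 8.
Reduction 16 − 8 = 8.

8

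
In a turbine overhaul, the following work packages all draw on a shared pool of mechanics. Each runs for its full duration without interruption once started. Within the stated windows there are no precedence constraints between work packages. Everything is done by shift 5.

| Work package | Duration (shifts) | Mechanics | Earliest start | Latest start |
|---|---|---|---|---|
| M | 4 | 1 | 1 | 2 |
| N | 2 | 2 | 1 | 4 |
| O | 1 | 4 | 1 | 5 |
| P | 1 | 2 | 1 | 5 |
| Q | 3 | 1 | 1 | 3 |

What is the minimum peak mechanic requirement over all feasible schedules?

4

Early-start (M@1, N@1, O@1, P@1, Q@1) gives peak 10: s1:10  s2:4  s3:2  s4:1  s5:0.
Shift O→5, P→3.
Schedule M@1, N@1, O@5, P@3, Q@1: s1:4  s2:4  s3:4  s4:1  s5:4 — peak 4.
Total mechanic-shifts = 17 over 5 shifts ⇒ peak ≥ ⌈17/5⌉ = 4, so 4 is optimal.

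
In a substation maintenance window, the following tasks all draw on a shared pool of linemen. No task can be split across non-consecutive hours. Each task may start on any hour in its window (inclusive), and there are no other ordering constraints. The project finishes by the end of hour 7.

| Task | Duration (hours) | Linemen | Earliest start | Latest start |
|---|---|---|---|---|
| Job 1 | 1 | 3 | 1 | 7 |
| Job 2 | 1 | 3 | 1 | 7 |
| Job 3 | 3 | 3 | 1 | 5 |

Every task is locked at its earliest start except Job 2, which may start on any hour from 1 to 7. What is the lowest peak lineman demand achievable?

Job 2@1: h1:9  h2:3  h3:3  h4:0  h5:0  h6:0  h7:0 → peak 9
Job 2@2: h1:6  h2:6  h3:3  h4:0  h5:0  h6:0  h7:0 → peak 6
Job 2@3: h1:6  h2:3  h3:6  h4:0  h5:0  h6:0  h7:0 → peak 6
Job 2@4: h1:6  h2:3  h3:3  h4:3  h5:0  h6:0  h7:0 → peak 6
Job 2@5: h1:6  h2:3  h3:3  h4:0  h5:3  h6:0  h7:0 → peak 6
Job 2@6: h1:6  h2:3  h3:3  h4:0  h5:0  h6:3  h7:0 → peak 6
Job 2@7: h1:6  h2:3  h3:3  h4:0  h5:0  h6:0  h7:3 → peak 6
Best is Job 2@2, peak 6.

6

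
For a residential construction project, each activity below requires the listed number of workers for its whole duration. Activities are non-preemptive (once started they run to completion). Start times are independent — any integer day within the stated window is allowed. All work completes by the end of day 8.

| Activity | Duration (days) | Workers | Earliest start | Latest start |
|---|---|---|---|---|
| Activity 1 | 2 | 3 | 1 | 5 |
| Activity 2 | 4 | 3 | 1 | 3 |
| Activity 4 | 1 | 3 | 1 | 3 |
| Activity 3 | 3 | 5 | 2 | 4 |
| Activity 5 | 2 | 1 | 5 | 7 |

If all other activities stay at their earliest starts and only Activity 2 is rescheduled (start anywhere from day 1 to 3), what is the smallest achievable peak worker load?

8

Activity 2@1: d1:9  d2:11  d3:8  d4:8  d5:1  d6:1  d7:0  d8:0 → peak 11
Activity 2@2: d1:6  d2:11  d3:8  d4:8  d5:4  d6:1  d7:0  d8:0 → peak 11
Activity 2@3: d1:6  d2:8  d3:8  d4:8  d5:4  d6:4  d7:0  d8:0 → peak 8
Best is Activity 2@3, peak 8.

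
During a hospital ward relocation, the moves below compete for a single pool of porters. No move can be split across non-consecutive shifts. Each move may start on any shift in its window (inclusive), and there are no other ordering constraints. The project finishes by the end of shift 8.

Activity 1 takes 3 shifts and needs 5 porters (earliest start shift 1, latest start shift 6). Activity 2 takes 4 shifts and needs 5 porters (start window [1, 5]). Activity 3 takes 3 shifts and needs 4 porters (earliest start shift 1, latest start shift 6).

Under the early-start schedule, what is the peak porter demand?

14

Early-start schedule: Activity 1@1, Activity 2@1, Activity 3@1.
Load per shift: shift 1: 14, shift 2: 14, shift 3: 14, shift 4: 5, shift 5: 0, shift 6: 0, shift 7: 0, shift 8: 0.
Peak is 14.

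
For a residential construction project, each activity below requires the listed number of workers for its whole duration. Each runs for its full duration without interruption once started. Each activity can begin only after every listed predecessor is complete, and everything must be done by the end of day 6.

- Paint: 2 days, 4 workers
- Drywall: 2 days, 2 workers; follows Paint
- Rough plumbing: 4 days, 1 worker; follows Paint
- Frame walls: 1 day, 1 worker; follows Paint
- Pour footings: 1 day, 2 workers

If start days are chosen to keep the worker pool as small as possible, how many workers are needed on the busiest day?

4

Early-start (Paint@1, Drywall@3, Rough plumbing@3, Frame walls@3, Pour footings@1) gives peak 6: d1:6  d2:4  d3:4  d4:3  d5:1  d6:1.
Shift Pour footings→5.
Schedule Paint@1, Drywall@3, Rough plumbing@3, Frame walls@3, Pour footings@5: d1:4  d2:4  d3:4  d4:3  d5:3  d6:1 — peak 4.
Total worker-days = 19 over 6 days ⇒ peak ≥ ⌈19/6⌉ = 4, so 4 is optimal.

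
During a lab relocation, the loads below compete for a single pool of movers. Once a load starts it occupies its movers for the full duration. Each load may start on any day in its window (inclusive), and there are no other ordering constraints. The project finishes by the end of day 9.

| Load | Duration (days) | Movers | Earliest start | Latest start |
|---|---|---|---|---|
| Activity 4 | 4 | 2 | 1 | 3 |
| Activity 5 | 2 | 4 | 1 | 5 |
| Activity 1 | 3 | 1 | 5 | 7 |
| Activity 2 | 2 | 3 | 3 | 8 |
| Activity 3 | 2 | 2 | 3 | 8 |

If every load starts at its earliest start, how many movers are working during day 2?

At early start, day 2 has: Activity 4, Activity 5.
Demand: 2 + 4 = 6.

6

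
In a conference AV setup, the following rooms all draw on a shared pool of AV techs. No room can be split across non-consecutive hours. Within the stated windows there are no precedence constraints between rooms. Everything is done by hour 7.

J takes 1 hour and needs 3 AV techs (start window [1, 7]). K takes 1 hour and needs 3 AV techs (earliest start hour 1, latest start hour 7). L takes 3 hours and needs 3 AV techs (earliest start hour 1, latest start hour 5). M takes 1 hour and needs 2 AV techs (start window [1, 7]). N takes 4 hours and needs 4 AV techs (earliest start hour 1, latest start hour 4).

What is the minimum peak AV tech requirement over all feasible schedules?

6

Early-start (J@1, K@1, L@1, M@1, N@1) gives peak 15: h1:15  h2:7  h3:7  h4:4  h5:0  h6:0  h7:0.
Shift K→2, M→3, N→4.
Schedule J@1, K@2, L@1, M@3, N@4: h1:6  h2:6  h3:5  h4:4  h5:4  h6:4  h7:4 — peak 6.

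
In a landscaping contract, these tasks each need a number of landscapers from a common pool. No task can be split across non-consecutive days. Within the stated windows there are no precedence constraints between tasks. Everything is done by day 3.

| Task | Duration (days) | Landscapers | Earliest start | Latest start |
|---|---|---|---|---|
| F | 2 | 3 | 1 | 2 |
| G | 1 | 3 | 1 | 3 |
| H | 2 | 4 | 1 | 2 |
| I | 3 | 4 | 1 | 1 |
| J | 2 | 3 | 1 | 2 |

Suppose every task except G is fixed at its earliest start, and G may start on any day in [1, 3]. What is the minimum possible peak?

14

G@1: d1:17  d2:14  d3:4 → peak 17
G@2: d1:14  d2:17  d3:4 → peak 17
G@3: d1:14  d2:14  d3:7 → peak 14
Best is G@3, peak 14.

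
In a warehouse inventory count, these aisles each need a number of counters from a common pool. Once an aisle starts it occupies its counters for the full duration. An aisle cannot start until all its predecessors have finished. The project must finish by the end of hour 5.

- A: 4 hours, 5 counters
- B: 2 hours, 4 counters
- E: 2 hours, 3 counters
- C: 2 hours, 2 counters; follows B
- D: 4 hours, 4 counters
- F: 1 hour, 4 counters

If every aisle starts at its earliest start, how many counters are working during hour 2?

At early start, hour 2 has: A, B, E, D.
Demand: 5 + 4 + 3 + 4 = 16.

16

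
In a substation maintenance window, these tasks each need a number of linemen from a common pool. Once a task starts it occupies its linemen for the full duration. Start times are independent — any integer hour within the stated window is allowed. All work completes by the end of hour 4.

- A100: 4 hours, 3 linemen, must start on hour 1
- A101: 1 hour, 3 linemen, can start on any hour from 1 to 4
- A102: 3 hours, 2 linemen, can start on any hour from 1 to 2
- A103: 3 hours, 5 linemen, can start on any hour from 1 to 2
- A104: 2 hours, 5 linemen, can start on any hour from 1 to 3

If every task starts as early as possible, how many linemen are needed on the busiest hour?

Early-start schedule: A100@1, A101@1, A102@1, A103@1, A104@1.
Load per hour: hour 1: 18, hour 2: 15, hour 3: 10, hour 4: 3.
Peak is 18.

18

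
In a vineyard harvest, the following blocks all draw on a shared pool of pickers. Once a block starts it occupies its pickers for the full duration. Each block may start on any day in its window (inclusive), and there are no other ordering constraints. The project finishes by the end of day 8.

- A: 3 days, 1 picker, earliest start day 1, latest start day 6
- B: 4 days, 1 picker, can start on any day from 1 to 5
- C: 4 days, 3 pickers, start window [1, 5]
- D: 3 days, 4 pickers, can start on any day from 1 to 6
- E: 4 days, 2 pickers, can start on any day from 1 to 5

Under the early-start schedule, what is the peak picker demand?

11

Early-start schedule: A@1, B@1, C@1, D@1, E@1.
Load per day: day 1: 11, day 2: 11, day 3: 11, day 4: 6, day 5: 0, day 6: 0, day 7: 0, day 8: 0.
Peak is 11.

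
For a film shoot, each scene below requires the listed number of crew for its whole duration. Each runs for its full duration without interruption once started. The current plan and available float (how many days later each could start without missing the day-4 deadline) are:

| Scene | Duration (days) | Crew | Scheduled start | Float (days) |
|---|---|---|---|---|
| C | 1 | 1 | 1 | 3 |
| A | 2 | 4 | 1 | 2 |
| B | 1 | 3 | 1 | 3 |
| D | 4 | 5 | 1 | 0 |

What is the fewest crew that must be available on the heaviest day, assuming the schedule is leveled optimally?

9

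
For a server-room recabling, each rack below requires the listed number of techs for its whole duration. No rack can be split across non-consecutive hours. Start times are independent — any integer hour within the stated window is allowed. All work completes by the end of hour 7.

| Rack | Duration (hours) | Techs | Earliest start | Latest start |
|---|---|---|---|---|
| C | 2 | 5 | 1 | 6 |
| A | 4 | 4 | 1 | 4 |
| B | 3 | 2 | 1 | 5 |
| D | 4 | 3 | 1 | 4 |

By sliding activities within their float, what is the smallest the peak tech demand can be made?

7

Early-start (C@1, A@1, B@1, D@1) gives peak 14: h1:14  h2:14  h3:9  h4:7  h5:0  h6:0  h7:0.
Shift A→3, D→4.
Schedule C@1, A@3, B@1, D@4: h1:7  h2:7  h3:6  h4:7  h5:7  h6:7  h7:3 — peak 7.
Total tech-hours = 44 over 7 hours ⇒ peak ≥ ⌈44/7⌉ = 7, so 7 is optimal.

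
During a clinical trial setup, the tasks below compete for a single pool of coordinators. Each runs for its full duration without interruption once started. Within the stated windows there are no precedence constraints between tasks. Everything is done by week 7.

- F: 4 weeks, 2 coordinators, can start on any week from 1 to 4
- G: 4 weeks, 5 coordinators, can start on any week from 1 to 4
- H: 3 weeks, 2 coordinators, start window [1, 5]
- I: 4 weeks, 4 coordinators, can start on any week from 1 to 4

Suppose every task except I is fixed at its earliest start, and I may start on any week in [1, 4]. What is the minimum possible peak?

I@1: w1:13  w2:13  w3:13  w4:11  w5:0  w6:0  w7:0 → peak 13
I@2: w1:9  w2:13  w3:13  w4:11  w5:4  w6:0  w7:0 → peak 13
I@3: w1:9  w2:9  w3:13  w4:11  w5:4  w6:4  w7:0 → peak 13
I@4: w1:9  w2:9  w3:9  w4:11  w5:4  w6:4  w7:4 → peak 11
Best is I@4, peak 11.

11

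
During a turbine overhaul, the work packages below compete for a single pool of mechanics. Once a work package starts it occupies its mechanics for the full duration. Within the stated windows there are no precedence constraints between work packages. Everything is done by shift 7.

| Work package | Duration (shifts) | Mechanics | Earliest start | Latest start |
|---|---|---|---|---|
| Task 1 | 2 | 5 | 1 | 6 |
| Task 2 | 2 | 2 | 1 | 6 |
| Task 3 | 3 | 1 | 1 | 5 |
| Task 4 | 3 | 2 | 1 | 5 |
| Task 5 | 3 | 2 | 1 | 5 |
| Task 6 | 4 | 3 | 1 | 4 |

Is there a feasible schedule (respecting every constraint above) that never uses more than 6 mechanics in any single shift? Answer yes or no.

The minimum achievable peak is 7; 6 < 7, so no feasible schedule stays within the cap.

no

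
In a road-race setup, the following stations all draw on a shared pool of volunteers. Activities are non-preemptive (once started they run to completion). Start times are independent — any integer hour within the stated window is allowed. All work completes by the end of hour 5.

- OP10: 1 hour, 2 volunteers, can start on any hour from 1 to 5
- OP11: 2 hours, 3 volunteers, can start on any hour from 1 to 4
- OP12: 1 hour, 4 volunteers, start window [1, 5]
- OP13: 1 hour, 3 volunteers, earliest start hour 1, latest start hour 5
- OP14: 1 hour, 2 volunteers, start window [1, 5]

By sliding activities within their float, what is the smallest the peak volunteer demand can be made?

Early-start (OP10@1, OP11@1, OP12@1, OP13@1, OP14@1) gives peak 14: h1:14  h2:3  h3:0  h4:0  h5:0.
Shift OP11→2, OP12→4, OP13→5.
Schedule OP10@1, OP11@2, OP12@4, OP13@5, OP14@1: h1:4  h2:3  h3:3  h4:4  h5:3 — peak 4.
Total volunteer-hours = 17 over 5 hours ⇒ peak ≥ ⌈17/5⌉ = 4, so 4 is optimal.

4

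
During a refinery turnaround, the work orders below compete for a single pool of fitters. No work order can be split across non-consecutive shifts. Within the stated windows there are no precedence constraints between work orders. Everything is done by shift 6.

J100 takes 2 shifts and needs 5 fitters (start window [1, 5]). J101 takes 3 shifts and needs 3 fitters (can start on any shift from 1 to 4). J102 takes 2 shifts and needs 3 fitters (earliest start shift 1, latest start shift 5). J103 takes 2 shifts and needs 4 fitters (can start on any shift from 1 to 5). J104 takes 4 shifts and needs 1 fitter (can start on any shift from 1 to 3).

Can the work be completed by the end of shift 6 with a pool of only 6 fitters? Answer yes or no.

no

Total fitter-shifts = 37; over 6 shifts the average is 37/6 > 6, so some shift must exceed 6.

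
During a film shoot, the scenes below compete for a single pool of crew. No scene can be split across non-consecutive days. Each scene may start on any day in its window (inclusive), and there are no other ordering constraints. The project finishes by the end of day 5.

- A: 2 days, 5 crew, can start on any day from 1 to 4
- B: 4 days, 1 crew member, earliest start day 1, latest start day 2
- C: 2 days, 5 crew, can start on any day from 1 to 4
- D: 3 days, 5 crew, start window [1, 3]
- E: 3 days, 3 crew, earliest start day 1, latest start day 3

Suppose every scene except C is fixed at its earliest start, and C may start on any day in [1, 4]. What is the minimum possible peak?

C@1: d1:19  d2:19  d3:9  d4:1  d5:0 → peak 19
C@2: d1:14  d2:19  d3:14  d4:1  d5:0 → peak 19
C@3: d1:14  d2:14  d3:14  d4:6  d5:0 → peak 14
C@4: d1:14  d2:14  d3:9  d4:6  d5:5 → peak 14
Best is C@3, peak 14.

14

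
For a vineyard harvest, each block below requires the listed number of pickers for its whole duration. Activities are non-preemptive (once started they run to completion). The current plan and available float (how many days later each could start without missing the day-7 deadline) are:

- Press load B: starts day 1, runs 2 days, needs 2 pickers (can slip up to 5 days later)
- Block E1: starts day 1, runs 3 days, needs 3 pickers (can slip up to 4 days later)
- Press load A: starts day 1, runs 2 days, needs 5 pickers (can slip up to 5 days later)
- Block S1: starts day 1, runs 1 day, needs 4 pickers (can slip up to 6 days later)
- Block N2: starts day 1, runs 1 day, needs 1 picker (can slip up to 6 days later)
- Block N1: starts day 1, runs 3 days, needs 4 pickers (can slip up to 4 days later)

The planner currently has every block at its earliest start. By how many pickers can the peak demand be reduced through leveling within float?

12

Early-start peak: d1:19  d2:14  d3:7  d4:0  d5:0  d6:0  d7:0 ⇒ 19.
Leveled (Press load B@1, Block E1@2, Press load A@6, Block S1@1, Block N2@1, Block N1@3): d1:7  d2:5  d3:7  d4:7  d5:4  d6:5  d7:5 ⇒ 7.
Reduction 19 − 7 = 12.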